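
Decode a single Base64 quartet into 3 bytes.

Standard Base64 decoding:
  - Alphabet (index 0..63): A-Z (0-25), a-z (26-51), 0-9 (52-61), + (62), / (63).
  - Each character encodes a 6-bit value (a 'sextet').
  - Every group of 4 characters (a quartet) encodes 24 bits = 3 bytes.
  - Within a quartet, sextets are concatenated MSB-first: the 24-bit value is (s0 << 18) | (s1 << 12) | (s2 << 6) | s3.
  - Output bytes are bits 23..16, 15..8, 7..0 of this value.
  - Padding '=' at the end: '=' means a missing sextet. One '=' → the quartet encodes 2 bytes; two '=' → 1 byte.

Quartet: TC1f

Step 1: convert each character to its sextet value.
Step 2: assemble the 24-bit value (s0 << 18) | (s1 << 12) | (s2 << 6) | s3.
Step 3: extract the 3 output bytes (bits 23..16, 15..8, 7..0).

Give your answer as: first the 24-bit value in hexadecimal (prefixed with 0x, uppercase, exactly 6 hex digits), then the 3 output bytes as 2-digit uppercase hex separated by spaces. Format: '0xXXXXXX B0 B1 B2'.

Sextets: T=19, C=2, 1=53, f=31
24-bit: (19<<18) | (2<<12) | (53<<6) | 31
      = 0x4C0000 | 0x002000 | 0x000D40 | 0x00001F
      = 0x4C2D5F
Bytes: (v>>16)&0xFF=4C, (v>>8)&0xFF=2D, v&0xFF=5F

Answer: 0x4C2D5F 4C 2D 5F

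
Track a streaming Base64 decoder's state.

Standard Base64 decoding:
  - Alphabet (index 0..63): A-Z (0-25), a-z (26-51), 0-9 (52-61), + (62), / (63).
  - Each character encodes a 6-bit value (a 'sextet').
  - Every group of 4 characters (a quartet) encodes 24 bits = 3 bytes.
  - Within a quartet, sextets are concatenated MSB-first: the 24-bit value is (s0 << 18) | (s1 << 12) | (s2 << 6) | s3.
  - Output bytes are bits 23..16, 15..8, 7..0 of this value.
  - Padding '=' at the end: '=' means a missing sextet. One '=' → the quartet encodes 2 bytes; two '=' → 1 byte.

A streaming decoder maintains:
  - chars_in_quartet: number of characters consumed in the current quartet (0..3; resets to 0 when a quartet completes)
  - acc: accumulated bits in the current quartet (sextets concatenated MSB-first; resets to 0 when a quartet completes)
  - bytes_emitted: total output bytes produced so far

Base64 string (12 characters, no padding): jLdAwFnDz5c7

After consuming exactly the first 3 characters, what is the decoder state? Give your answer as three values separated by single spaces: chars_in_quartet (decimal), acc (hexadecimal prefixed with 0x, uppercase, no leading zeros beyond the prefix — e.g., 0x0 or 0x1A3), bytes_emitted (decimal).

After char 0 ('j'=35): chars_in_quartet=1 acc=0x23 bytes_emitted=0
After char 1 ('L'=11): chars_in_quartet=2 acc=0x8CB bytes_emitted=0
After char 2 ('d'=29): chars_in_quartet=3 acc=0x232DD bytes_emitted=0

Answer: 3 0x232DD 0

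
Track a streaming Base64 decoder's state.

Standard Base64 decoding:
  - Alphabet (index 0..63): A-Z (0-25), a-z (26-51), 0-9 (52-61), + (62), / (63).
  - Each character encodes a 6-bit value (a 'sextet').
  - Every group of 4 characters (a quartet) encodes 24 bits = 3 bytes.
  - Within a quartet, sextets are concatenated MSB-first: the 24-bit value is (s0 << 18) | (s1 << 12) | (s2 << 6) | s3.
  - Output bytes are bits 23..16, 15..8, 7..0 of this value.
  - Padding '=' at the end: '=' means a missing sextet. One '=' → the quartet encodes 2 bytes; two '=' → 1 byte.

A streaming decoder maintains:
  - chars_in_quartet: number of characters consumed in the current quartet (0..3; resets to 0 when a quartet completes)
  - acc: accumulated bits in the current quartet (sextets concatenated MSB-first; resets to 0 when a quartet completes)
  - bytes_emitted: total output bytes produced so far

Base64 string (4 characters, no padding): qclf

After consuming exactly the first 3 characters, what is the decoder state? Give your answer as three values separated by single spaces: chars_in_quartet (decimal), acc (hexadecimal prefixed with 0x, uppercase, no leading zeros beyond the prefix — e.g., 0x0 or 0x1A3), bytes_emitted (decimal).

After char 0 ('q'=42): chars_in_quartet=1 acc=0x2A bytes_emitted=0
After char 1 ('c'=28): chars_in_quartet=2 acc=0xA9C bytes_emitted=0
After char 2 ('l'=37): chars_in_quartet=3 acc=0x2A725 bytes_emitted=0

Answer: 3 0x2A725 0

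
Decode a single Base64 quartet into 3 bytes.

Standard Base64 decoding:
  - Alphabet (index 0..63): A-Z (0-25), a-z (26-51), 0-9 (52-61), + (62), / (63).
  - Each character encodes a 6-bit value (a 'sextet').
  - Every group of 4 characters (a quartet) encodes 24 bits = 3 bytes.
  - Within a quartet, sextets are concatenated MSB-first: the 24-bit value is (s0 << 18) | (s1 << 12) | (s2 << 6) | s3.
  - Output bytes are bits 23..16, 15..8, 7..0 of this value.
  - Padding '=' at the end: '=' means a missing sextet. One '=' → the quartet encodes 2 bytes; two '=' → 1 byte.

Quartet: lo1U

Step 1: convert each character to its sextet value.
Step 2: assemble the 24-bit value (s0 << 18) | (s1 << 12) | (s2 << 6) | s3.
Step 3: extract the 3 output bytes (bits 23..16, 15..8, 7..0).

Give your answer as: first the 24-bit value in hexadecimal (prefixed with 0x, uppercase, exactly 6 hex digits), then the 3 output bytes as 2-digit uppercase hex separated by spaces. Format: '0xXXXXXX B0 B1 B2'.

Sextets: l=37, o=40, 1=53, U=20
24-bit: (37<<18) | (40<<12) | (53<<6) | 20
      = 0x940000 | 0x028000 | 0x000D40 | 0x000014
      = 0x968D54
Bytes: (v>>16)&0xFF=96, (v>>8)&0xFF=8D, v&0xFF=54

Answer: 0x968D54 96 8D 54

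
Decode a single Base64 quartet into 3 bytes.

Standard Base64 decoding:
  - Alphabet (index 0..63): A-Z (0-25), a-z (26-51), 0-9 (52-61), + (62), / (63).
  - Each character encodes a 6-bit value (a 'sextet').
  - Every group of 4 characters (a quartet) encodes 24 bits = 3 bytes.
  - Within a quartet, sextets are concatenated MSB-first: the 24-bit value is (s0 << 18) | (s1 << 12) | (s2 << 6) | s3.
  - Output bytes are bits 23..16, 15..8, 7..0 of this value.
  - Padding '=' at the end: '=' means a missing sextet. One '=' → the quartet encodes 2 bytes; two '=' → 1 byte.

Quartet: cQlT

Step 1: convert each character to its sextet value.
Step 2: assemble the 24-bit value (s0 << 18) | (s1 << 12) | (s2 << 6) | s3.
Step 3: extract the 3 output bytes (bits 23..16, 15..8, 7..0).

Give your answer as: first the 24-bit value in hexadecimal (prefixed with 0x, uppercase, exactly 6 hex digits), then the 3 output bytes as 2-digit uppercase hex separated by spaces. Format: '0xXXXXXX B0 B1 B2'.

Answer: 0x710953 71 09 53

Derivation:
Sextets: c=28, Q=16, l=37, T=19
24-bit: (28<<18) | (16<<12) | (37<<6) | 19
      = 0x700000 | 0x010000 | 0x000940 | 0x000013
      = 0x710953
Bytes: (v>>16)&0xFF=71, (v>>8)&0xFF=09, v&0xFF=53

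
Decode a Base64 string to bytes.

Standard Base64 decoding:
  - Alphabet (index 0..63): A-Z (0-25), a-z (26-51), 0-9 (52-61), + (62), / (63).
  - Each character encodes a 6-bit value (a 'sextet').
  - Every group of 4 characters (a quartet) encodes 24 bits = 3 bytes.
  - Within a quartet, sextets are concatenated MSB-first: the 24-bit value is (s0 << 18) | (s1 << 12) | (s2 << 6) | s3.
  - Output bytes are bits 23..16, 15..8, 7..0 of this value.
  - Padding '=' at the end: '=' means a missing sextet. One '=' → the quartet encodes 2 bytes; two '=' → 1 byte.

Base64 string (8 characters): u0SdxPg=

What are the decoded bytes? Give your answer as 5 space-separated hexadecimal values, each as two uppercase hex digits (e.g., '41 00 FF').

After char 0 ('u'=46): chars_in_quartet=1 acc=0x2E bytes_emitted=0
After char 1 ('0'=52): chars_in_quartet=2 acc=0xBB4 bytes_emitted=0
After char 2 ('S'=18): chars_in_quartet=3 acc=0x2ED12 bytes_emitted=0
After char 3 ('d'=29): chars_in_quartet=4 acc=0xBB449D -> emit BB 44 9D, reset; bytes_emitted=3
After char 4 ('x'=49): chars_in_quartet=1 acc=0x31 bytes_emitted=3
After char 5 ('P'=15): chars_in_quartet=2 acc=0xC4F bytes_emitted=3
After char 6 ('g'=32): chars_in_quartet=3 acc=0x313E0 bytes_emitted=3
Padding '=': partial quartet acc=0x313E0 -> emit C4 F8; bytes_emitted=5

Answer: BB 44 9D C4 F8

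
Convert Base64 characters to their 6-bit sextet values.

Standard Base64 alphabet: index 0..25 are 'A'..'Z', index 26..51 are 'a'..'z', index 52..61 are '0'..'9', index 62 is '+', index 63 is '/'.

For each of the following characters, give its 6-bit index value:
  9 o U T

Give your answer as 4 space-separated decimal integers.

'9': 0..9 range, 52 + ord('9') − ord('0') = 61
'o': a..z range, 26 + ord('o') − ord('a') = 40
'U': A..Z range, ord('U') − ord('A') = 20
'T': A..Z range, ord('T') − ord('A') = 19

Answer: 61 40 20 19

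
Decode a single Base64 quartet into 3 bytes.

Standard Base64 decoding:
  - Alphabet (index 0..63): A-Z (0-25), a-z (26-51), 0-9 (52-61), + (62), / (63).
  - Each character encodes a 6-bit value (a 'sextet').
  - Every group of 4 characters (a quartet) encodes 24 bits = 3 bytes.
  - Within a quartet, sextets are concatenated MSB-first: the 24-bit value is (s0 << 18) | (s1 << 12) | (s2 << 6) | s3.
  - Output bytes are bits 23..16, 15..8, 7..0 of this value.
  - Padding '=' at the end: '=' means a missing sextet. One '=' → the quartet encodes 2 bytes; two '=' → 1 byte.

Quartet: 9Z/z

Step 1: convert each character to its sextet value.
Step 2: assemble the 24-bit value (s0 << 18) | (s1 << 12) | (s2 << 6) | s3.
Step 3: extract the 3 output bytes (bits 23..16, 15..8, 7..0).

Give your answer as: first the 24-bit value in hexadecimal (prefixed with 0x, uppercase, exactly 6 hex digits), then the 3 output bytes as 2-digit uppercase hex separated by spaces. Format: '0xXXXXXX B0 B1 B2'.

Sextets: 9=61, Z=25, /=63, z=51
24-bit: (61<<18) | (25<<12) | (63<<6) | 51
      = 0xF40000 | 0x019000 | 0x000FC0 | 0x000033
      = 0xF59FF3
Bytes: (v>>16)&0xFF=F5, (v>>8)&0xFF=9F, v&0xFF=F3

Answer: 0xF59FF3 F5 9F F3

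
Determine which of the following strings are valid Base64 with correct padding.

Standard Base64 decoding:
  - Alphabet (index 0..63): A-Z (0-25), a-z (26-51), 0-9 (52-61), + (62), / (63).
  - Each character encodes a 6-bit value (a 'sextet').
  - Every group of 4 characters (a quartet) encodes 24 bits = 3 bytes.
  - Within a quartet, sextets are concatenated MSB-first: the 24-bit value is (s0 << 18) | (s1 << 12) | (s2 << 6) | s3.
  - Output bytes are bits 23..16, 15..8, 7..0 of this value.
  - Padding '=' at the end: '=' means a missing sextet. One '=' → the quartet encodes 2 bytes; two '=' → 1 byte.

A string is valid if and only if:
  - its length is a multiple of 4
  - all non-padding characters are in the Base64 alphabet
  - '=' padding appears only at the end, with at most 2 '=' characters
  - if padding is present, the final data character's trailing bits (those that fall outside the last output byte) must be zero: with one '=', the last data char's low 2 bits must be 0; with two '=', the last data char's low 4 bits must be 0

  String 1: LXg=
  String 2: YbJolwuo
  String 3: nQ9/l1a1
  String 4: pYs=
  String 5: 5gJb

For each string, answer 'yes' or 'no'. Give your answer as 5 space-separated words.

String 1: 'LXg=' → valid
String 2: 'YbJolwuo' → valid
String 3: 'nQ9/l1a1' → valid
String 4: 'pYs=' → valid
String 5: '5gJb' → valid

Answer: yes yes yes yes yes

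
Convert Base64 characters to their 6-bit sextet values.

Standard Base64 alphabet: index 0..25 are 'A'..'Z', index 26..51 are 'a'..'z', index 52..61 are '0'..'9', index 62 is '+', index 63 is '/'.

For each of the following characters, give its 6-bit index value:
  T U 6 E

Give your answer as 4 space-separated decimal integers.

'T': A..Z range, ord('T') − ord('A') = 19
'U': A..Z range, ord('U') − ord('A') = 20
'6': 0..9 range, 52 + ord('6') − ord('0') = 58
'E': A..Z range, ord('E') − ord('A') = 4

Answer: 19 20 58 4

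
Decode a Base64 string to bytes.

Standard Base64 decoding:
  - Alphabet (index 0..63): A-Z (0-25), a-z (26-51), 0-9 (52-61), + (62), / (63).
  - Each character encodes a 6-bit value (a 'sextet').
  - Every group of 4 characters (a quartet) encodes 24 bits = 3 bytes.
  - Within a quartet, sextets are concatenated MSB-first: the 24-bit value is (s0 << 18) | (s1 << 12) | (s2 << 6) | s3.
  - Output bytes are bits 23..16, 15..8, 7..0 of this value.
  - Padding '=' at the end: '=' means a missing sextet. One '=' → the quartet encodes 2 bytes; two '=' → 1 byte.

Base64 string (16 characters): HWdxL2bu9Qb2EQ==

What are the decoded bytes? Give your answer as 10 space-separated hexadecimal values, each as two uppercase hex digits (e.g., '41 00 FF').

After char 0 ('H'=7): chars_in_quartet=1 acc=0x7 bytes_emitted=0
After char 1 ('W'=22): chars_in_quartet=2 acc=0x1D6 bytes_emitted=0
After char 2 ('d'=29): chars_in_quartet=3 acc=0x759D bytes_emitted=0
After char 3 ('x'=49): chars_in_quartet=4 acc=0x1D6771 -> emit 1D 67 71, reset; bytes_emitted=3
After char 4 ('L'=11): chars_in_quartet=1 acc=0xB bytes_emitted=3
After char 5 ('2'=54): chars_in_quartet=2 acc=0x2F6 bytes_emitted=3
After char 6 ('b'=27): chars_in_quartet=3 acc=0xBD9B bytes_emitted=3
After char 7 ('u'=46): chars_in_quartet=4 acc=0x2F66EE -> emit 2F 66 EE, reset; bytes_emitted=6
After char 8 ('9'=61): chars_in_quartet=1 acc=0x3D bytes_emitted=6
After char 9 ('Q'=16): chars_in_quartet=2 acc=0xF50 bytes_emitted=6
After char 10 ('b'=27): chars_in_quartet=3 acc=0x3D41B bytes_emitted=6
After char 11 ('2'=54): chars_in_quartet=4 acc=0xF506F6 -> emit F5 06 F6, reset; bytes_emitted=9
After char 12 ('E'=4): chars_in_quartet=1 acc=0x4 bytes_emitted=9
After char 13 ('Q'=16): chars_in_quartet=2 acc=0x110 bytes_emitted=9
Padding '==': partial quartet acc=0x110 -> emit 11; bytes_emitted=10

Answer: 1D 67 71 2F 66 EE F5 06 F6 11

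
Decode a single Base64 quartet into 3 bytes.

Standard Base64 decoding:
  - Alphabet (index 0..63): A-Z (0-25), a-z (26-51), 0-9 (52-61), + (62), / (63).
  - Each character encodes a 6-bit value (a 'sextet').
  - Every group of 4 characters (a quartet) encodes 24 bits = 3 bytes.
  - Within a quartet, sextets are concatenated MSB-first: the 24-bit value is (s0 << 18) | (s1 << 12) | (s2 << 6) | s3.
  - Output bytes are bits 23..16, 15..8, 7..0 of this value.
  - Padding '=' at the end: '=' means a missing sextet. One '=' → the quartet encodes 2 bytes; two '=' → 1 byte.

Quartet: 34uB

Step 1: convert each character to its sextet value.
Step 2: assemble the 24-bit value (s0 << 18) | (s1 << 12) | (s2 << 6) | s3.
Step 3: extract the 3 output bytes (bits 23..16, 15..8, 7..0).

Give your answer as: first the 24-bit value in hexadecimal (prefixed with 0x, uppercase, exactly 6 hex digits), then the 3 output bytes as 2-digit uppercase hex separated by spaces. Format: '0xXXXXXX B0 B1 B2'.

Sextets: 3=55, 4=56, u=46, B=1
24-bit: (55<<18) | (56<<12) | (46<<6) | 1
      = 0xDC0000 | 0x038000 | 0x000B80 | 0x000001
      = 0xDF8B81
Bytes: (v>>16)&0xFF=DF, (v>>8)&0xFF=8B, v&0xFF=81

Answer: 0xDF8B81 DF 8B 81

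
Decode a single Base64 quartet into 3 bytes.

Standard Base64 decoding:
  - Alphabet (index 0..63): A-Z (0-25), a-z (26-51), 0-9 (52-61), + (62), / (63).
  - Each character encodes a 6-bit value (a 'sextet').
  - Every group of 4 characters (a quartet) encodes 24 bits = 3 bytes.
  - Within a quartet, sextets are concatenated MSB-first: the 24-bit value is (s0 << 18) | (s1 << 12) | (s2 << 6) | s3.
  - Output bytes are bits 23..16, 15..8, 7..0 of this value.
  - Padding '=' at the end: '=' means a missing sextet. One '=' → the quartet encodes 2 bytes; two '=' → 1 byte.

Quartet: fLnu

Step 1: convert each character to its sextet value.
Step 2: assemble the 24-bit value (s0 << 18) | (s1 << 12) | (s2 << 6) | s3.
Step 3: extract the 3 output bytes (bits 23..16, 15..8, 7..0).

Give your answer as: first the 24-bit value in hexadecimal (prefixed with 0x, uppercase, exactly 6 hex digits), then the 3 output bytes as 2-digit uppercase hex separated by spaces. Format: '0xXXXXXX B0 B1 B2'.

Answer: 0x7CB9EE 7C B9 EE

Derivation:
Sextets: f=31, L=11, n=39, u=46
24-bit: (31<<18) | (11<<12) | (39<<6) | 46
      = 0x7C0000 | 0x00B000 | 0x0009C0 | 0x00002E
      = 0x7CB9EE
Bytes: (v>>16)&0xFF=7C, (v>>8)&0xFF=B9, v&0xFF=EE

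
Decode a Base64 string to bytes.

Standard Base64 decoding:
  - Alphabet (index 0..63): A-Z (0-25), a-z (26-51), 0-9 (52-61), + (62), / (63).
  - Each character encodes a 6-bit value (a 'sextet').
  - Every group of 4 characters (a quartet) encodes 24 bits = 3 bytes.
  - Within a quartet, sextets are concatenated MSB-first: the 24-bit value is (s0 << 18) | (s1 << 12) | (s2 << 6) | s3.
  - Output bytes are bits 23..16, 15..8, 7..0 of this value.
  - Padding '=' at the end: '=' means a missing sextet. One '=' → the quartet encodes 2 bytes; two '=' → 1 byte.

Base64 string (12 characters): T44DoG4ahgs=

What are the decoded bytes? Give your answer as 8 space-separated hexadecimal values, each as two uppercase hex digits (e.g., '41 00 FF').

Answer: 4F 8E 03 A0 6E 1A 86 0B

Derivation:
After char 0 ('T'=19): chars_in_quartet=1 acc=0x13 bytes_emitted=0
After char 1 ('4'=56): chars_in_quartet=2 acc=0x4F8 bytes_emitted=0
After char 2 ('4'=56): chars_in_quartet=3 acc=0x13E38 bytes_emitted=0
After char 3 ('D'=3): chars_in_quartet=4 acc=0x4F8E03 -> emit 4F 8E 03, reset; bytes_emitted=3
After char 4 ('o'=40): chars_in_quartet=1 acc=0x28 bytes_emitted=3
After char 5 ('G'=6): chars_in_quartet=2 acc=0xA06 bytes_emitted=3
After char 6 ('4'=56): chars_in_quartet=3 acc=0x281B8 bytes_emitted=3
After char 7 ('a'=26): chars_in_quartet=4 acc=0xA06E1A -> emit A0 6E 1A, reset; bytes_emitted=6
After char 8 ('h'=33): chars_in_quartet=1 acc=0x21 bytes_emitted=6
After char 9 ('g'=32): chars_in_quartet=2 acc=0x860 bytes_emitted=6
After char 10 ('s'=44): chars_in_quartet=3 acc=0x2182C bytes_emitted=6
Padding '=': partial quartet acc=0x2182C -> emit 86 0B; bytes_emitted=8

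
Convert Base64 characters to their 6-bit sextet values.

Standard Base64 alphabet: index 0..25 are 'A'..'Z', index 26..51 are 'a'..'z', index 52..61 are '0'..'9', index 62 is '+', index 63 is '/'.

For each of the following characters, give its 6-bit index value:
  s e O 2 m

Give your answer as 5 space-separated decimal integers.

's': a..z range, 26 + ord('s') − ord('a') = 44
'e': a..z range, 26 + ord('e') − ord('a') = 30
'O': A..Z range, ord('O') − ord('A') = 14
'2': 0..9 range, 52 + ord('2') − ord('0') = 54
'm': a..z range, 26 + ord('m') − ord('a') = 38

Answer: 44 30 14 54 38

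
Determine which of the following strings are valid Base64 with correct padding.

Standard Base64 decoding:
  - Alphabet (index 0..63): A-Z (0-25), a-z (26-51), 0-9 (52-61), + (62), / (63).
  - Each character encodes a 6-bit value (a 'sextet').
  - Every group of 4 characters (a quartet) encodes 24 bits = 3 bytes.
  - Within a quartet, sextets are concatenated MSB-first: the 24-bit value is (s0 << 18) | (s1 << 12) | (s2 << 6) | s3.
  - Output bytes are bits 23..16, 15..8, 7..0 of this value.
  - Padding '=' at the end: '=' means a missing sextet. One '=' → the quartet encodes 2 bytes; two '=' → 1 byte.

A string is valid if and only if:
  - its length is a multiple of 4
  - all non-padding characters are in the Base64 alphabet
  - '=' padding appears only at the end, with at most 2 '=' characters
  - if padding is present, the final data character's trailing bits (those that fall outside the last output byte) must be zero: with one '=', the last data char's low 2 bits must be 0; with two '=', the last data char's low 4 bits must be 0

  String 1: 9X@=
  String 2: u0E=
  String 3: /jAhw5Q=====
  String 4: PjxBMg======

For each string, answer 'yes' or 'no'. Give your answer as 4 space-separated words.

String 1: '9X@=' → invalid (bad char(s): ['@'])
String 2: 'u0E=' → valid
String 3: '/jAhw5Q=====' → invalid (5 pad chars (max 2))
String 4: 'PjxBMg======' → invalid (6 pad chars (max 2))

Answer: no yes no no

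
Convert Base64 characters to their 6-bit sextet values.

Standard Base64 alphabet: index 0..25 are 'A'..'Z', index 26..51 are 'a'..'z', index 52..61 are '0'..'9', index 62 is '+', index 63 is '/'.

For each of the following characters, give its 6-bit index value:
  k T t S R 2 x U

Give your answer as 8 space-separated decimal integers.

'k': a..z range, 26 + ord('k') − ord('a') = 36
'T': A..Z range, ord('T') − ord('A') = 19
't': a..z range, 26 + ord('t') − ord('a') = 45
'S': A..Z range, ord('S') − ord('A') = 18
'R': A..Z range, ord('R') − ord('A') = 17
'2': 0..9 range, 52 + ord('2') − ord('0') = 54
'x': a..z range, 26 + ord('x') − ord('a') = 49
'U': A..Z range, ord('U') − ord('A') = 20

Answer: 36 19 45 18 17 54 49 20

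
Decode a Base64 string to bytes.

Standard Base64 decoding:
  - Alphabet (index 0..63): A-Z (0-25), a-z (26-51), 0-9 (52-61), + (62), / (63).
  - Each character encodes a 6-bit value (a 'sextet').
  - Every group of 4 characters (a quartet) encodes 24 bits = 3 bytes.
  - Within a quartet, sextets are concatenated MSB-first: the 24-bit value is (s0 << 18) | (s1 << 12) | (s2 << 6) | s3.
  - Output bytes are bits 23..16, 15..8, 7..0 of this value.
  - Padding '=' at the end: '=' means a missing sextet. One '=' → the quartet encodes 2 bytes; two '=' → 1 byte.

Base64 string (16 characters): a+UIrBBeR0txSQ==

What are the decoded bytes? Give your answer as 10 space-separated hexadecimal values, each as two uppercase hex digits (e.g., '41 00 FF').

Answer: 6B E5 08 AC 10 5E 47 4B 71 49

Derivation:
After char 0 ('a'=26): chars_in_quartet=1 acc=0x1A bytes_emitted=0
After char 1 ('+'=62): chars_in_quartet=2 acc=0x6BE bytes_emitted=0
After char 2 ('U'=20): chars_in_quartet=3 acc=0x1AF94 bytes_emitted=0
After char 3 ('I'=8): chars_in_quartet=4 acc=0x6BE508 -> emit 6B E5 08, reset; bytes_emitted=3
After char 4 ('r'=43): chars_in_quartet=1 acc=0x2B bytes_emitted=3
After char 5 ('B'=1): chars_in_quartet=2 acc=0xAC1 bytes_emitted=3
After char 6 ('B'=1): chars_in_quartet=3 acc=0x2B041 bytes_emitted=3
After char 7 ('e'=30): chars_in_quartet=4 acc=0xAC105E -> emit AC 10 5E, reset; bytes_emitted=6
After char 8 ('R'=17): chars_in_quartet=1 acc=0x11 bytes_emitted=6
After char 9 ('0'=52): chars_in_quartet=2 acc=0x474 bytes_emitted=6
After char 10 ('t'=45): chars_in_quartet=3 acc=0x11D2D bytes_emitted=6
After char 11 ('x'=49): chars_in_quartet=4 acc=0x474B71 -> emit 47 4B 71, reset; bytes_emitted=9
After char 12 ('S'=18): chars_in_quartet=1 acc=0x12 bytes_emitted=9
After char 13 ('Q'=16): chars_in_quartet=2 acc=0x490 bytes_emitted=9
Padding '==': partial quartet acc=0x490 -> emit 49; bytes_emitted=10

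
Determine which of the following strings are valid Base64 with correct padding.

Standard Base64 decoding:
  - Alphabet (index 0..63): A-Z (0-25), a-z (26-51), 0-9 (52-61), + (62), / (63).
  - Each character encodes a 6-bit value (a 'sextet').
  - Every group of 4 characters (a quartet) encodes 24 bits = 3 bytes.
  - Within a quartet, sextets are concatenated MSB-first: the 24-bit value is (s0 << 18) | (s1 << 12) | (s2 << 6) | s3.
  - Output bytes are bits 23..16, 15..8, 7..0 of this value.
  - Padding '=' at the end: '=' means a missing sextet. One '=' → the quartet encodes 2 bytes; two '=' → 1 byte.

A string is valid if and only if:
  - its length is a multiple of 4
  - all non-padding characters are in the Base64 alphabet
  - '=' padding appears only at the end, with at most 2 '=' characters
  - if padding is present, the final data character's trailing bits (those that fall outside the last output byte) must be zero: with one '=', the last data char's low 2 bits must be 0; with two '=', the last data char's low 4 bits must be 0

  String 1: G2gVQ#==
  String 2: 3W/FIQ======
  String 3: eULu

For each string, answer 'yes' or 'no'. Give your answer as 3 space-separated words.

Answer: no no yes

Derivation:
String 1: 'G2gVQ#==' → invalid (bad char(s): ['#'])
String 2: '3W/FIQ======' → invalid (6 pad chars (max 2))
String 3: 'eULu' → valid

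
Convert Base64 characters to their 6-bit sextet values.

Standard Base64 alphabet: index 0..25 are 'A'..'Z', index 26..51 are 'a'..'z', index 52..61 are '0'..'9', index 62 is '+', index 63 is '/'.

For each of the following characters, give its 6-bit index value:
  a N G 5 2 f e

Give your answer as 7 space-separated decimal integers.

'a': a..z range, 26 + ord('a') − ord('a') = 26
'N': A..Z range, ord('N') − ord('A') = 13
'G': A..Z range, ord('G') − ord('A') = 6
'5': 0..9 range, 52 + ord('5') − ord('0') = 57
'2': 0..9 range, 52 + ord('2') − ord('0') = 54
'f': a..z range, 26 + ord('f') − ord('a') = 31
'e': a..z range, 26 + ord('e') − ord('a') = 30

Answer: 26 13 6 57 54 31 30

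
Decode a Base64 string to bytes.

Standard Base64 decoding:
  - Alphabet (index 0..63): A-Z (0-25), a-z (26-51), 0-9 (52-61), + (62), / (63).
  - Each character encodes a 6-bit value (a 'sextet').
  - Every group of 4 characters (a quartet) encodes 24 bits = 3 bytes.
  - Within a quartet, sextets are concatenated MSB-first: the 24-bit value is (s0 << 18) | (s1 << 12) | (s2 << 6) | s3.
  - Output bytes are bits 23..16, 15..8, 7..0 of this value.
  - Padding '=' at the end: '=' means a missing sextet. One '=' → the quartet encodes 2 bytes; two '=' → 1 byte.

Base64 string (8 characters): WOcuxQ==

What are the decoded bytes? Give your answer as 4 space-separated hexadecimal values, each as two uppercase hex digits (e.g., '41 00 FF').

Answer: 58 E7 2E C5

Derivation:
After char 0 ('W'=22): chars_in_quartet=1 acc=0x16 bytes_emitted=0
After char 1 ('O'=14): chars_in_quartet=2 acc=0x58E bytes_emitted=0
After char 2 ('c'=28): chars_in_quartet=3 acc=0x1639C bytes_emitted=0
After char 3 ('u'=46): chars_in_quartet=4 acc=0x58E72E -> emit 58 E7 2E, reset; bytes_emitted=3
After char 4 ('x'=49): chars_in_quartet=1 acc=0x31 bytes_emitted=3
After char 5 ('Q'=16): chars_in_quartet=2 acc=0xC50 bytes_emitted=3
Padding '==': partial quartet acc=0xC50 -> emit C5; bytes_emitted=4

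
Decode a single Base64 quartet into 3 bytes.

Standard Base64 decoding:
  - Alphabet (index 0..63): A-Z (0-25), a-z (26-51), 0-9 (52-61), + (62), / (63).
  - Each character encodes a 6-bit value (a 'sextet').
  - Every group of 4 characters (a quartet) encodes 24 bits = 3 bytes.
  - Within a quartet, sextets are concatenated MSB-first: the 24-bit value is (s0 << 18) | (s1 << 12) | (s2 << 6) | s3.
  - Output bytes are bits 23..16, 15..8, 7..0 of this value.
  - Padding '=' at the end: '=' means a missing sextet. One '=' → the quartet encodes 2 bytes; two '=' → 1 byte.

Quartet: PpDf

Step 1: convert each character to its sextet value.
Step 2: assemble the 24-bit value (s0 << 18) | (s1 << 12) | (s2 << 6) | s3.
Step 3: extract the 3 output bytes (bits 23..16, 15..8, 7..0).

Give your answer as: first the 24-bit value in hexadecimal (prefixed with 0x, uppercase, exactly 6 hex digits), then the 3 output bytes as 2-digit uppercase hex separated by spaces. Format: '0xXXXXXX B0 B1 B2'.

Answer: 0x3E90DF 3E 90 DF

Derivation:
Sextets: P=15, p=41, D=3, f=31
24-bit: (15<<18) | (41<<12) | (3<<6) | 31
      = 0x3C0000 | 0x029000 | 0x0000C0 | 0x00001F
      = 0x3E90DF
Bytes: (v>>16)&0xFF=3E, (v>>8)&0xFF=90, v&0xFF=DF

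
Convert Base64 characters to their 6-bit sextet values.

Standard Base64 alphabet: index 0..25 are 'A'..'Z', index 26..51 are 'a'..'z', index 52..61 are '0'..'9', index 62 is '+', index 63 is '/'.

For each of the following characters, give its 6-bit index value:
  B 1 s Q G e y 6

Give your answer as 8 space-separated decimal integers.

Answer: 1 53 44 16 6 30 50 58

Derivation:
'B': A..Z range, ord('B') − ord('A') = 1
'1': 0..9 range, 52 + ord('1') − ord('0') = 53
's': a..z range, 26 + ord('s') − ord('a') = 44
'Q': A..Z range, ord('Q') − ord('A') = 16
'G': A..Z range, ord('G') − ord('A') = 6
'e': a..z range, 26 + ord('e') − ord('a') = 30
'y': a..z range, 26 + ord('y') − ord('a') = 50
'6': 0..9 range, 52 + ord('6') − ord('0') = 58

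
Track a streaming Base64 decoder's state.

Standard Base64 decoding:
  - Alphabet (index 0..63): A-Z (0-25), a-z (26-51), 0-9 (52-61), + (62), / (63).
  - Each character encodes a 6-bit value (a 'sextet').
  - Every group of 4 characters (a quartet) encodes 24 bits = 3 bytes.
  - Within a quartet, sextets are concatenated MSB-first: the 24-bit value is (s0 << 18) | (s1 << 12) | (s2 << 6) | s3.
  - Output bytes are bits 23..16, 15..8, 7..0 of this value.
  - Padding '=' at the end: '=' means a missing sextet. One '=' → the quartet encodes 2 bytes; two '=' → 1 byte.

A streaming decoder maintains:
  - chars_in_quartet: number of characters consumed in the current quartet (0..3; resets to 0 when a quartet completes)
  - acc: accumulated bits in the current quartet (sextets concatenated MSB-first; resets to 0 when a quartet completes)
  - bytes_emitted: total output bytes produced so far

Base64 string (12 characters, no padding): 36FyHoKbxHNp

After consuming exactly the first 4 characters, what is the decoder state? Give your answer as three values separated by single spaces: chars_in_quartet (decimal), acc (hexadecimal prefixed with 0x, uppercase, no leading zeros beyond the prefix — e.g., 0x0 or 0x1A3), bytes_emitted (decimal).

After char 0 ('3'=55): chars_in_quartet=1 acc=0x37 bytes_emitted=0
After char 1 ('6'=58): chars_in_quartet=2 acc=0xDFA bytes_emitted=0
After char 2 ('F'=5): chars_in_quartet=3 acc=0x37E85 bytes_emitted=0
After char 3 ('y'=50): chars_in_quartet=4 acc=0xDFA172 -> emit DF A1 72, reset; bytes_emitted=3

Answer: 0 0x0 3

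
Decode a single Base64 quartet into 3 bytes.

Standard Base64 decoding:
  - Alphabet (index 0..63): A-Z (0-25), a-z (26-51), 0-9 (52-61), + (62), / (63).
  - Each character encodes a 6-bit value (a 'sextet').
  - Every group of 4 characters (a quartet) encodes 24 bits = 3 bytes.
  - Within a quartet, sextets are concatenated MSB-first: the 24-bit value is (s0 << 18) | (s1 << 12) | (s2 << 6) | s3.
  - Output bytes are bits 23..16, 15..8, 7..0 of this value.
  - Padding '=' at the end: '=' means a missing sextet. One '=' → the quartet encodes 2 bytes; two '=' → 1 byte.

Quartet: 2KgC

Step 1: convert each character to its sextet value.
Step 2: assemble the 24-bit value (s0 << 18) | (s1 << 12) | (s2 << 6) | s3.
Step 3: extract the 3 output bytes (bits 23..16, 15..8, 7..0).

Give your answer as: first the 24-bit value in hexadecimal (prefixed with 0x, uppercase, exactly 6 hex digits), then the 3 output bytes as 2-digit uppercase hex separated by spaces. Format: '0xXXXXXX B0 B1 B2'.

Sextets: 2=54, K=10, g=32, C=2
24-bit: (54<<18) | (10<<12) | (32<<6) | 2
      = 0xD80000 | 0x00A000 | 0x000800 | 0x000002
      = 0xD8A802
Bytes: (v>>16)&0xFF=D8, (v>>8)&0xFF=A8, v&0xFF=02

Answer: 0xD8A802 D8 A8 02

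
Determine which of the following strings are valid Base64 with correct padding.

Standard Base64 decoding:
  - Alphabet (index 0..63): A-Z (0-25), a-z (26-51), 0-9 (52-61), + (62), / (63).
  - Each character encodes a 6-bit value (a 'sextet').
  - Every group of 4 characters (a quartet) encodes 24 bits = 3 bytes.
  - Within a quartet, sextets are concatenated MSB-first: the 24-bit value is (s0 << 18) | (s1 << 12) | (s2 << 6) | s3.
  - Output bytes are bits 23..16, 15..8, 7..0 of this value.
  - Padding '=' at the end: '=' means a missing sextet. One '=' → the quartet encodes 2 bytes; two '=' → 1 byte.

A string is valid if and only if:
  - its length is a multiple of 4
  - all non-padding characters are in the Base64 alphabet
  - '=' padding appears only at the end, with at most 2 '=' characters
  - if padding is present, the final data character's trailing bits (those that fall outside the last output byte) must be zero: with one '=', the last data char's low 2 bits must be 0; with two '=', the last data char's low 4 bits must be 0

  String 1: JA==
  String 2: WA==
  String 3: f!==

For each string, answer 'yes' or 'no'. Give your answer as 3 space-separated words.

String 1: 'JA==' → valid
String 2: 'WA==' → valid
String 3: 'f!==' → invalid (bad char(s): ['!'])

Answer: yes yes no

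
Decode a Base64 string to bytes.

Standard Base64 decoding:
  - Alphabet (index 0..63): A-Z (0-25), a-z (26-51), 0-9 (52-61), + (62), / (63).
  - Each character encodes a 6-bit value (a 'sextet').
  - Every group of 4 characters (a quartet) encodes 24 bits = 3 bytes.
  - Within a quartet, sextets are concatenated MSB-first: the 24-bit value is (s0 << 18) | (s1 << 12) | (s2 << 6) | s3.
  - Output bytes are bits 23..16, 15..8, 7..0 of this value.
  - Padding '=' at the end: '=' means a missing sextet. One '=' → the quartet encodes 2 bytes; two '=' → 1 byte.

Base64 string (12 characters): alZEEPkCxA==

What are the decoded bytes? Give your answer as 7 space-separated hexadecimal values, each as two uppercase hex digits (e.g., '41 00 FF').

Answer: 6A 56 44 10 F9 02 C4

Derivation:
After char 0 ('a'=26): chars_in_quartet=1 acc=0x1A bytes_emitted=0
After char 1 ('l'=37): chars_in_quartet=2 acc=0x6A5 bytes_emitted=0
After char 2 ('Z'=25): chars_in_quartet=3 acc=0x1A959 bytes_emitted=0
After char 3 ('E'=4): chars_in_quartet=4 acc=0x6A5644 -> emit 6A 56 44, reset; bytes_emitted=3
After char 4 ('E'=4): chars_in_quartet=1 acc=0x4 bytes_emitted=3
After char 5 ('P'=15): chars_in_quartet=2 acc=0x10F bytes_emitted=3
After char 6 ('k'=36): chars_in_quartet=3 acc=0x43E4 bytes_emitted=3
After char 7 ('C'=2): chars_in_quartet=4 acc=0x10F902 -> emit 10 F9 02, reset; bytes_emitted=6
After char 8 ('x'=49): chars_in_quartet=1 acc=0x31 bytes_emitted=6
After char 9 ('A'=0): chars_in_quartet=2 acc=0xC40 bytes_emitted=6
Padding '==': partial quartet acc=0xC40 -> emit C4; bytes_emitted=7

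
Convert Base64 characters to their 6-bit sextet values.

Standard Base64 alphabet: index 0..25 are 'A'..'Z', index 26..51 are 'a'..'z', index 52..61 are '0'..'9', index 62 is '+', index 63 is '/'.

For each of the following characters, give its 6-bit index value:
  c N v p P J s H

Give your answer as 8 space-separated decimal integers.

Answer: 28 13 47 41 15 9 44 7

Derivation:
'c': a..z range, 26 + ord('c') − ord('a') = 28
'N': A..Z range, ord('N') − ord('A') = 13
'v': a..z range, 26 + ord('v') − ord('a') = 47
'p': a..z range, 26 + ord('p') − ord('a') = 41
'P': A..Z range, ord('P') − ord('A') = 15
'J': A..Z range, ord('J') − ord('A') = 9
's': a..z range, 26 + ord('s') − ord('a') = 44
'H': A..Z range, ord('H') − ord('A') = 7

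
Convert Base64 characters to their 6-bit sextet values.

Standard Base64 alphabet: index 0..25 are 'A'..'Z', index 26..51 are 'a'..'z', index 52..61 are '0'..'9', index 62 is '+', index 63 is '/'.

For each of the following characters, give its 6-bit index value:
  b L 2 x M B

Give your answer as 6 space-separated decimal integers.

'b': a..z range, 26 + ord('b') − ord('a') = 27
'L': A..Z range, ord('L') − ord('A') = 11
'2': 0..9 range, 52 + ord('2') − ord('0') = 54
'x': a..z range, 26 + ord('x') − ord('a') = 49
'M': A..Z range, ord('M') − ord('A') = 12
'B': A..Z range, ord('B') − ord('A') = 1

Answer: 27 11 54 49 12 1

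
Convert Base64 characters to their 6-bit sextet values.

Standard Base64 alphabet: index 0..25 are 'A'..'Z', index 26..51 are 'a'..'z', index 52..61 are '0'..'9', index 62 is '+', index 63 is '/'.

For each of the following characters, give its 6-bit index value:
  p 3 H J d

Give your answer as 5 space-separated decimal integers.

'p': a..z range, 26 + ord('p') − ord('a') = 41
'3': 0..9 range, 52 + ord('3') − ord('0') = 55
'H': A..Z range, ord('H') − ord('A') = 7
'J': A..Z range, ord('J') − ord('A') = 9
'd': a..z range, 26 + ord('d') − ord('a') = 29

Answer: 41 55 7 9 29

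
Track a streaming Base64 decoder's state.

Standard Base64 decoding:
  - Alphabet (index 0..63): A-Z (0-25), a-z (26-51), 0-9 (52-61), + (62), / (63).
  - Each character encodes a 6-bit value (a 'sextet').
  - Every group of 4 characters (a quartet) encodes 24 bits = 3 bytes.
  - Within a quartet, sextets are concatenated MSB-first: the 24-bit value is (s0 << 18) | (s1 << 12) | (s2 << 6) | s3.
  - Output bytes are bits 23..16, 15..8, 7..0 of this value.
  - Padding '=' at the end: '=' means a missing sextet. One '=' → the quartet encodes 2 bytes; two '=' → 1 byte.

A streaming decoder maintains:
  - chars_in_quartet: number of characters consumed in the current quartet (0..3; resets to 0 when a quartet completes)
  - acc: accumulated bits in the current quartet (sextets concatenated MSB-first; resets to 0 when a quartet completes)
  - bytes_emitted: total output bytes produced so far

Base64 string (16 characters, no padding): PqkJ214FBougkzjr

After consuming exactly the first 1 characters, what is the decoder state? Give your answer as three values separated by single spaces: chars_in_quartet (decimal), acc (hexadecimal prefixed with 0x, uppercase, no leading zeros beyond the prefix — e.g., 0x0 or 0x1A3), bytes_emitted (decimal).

Answer: 1 0xF 0

Derivation:
After char 0 ('P'=15): chars_in_quartet=1 acc=0xF bytes_emitted=0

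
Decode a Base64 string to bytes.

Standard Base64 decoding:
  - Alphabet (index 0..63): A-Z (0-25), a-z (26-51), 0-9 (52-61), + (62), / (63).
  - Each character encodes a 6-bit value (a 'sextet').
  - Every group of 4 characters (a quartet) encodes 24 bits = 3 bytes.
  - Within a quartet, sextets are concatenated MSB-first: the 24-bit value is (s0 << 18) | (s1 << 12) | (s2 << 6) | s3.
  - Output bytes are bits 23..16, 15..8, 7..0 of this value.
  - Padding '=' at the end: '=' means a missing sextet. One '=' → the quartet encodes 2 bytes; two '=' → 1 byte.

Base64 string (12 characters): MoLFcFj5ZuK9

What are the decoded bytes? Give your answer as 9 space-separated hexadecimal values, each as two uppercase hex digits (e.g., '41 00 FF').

After char 0 ('M'=12): chars_in_quartet=1 acc=0xC bytes_emitted=0
After char 1 ('o'=40): chars_in_quartet=2 acc=0x328 bytes_emitted=0
After char 2 ('L'=11): chars_in_quartet=3 acc=0xCA0B bytes_emitted=0
After char 3 ('F'=5): chars_in_quartet=4 acc=0x3282C5 -> emit 32 82 C5, reset; bytes_emitted=3
After char 4 ('c'=28): chars_in_quartet=1 acc=0x1C bytes_emitted=3
After char 5 ('F'=5): chars_in_quartet=2 acc=0x705 bytes_emitted=3
After char 6 ('j'=35): chars_in_quartet=3 acc=0x1C163 bytes_emitted=3
After char 7 ('5'=57): chars_in_quartet=4 acc=0x7058F9 -> emit 70 58 F9, reset; bytes_emitted=6
After char 8 ('Z'=25): chars_in_quartet=1 acc=0x19 bytes_emitted=6
After char 9 ('u'=46): chars_in_quartet=2 acc=0x66E bytes_emitted=6
After char 10 ('K'=10): chars_in_quartet=3 acc=0x19B8A bytes_emitted=6
After char 11 ('9'=61): chars_in_quartet=4 acc=0x66E2BD -> emit 66 E2 BD, reset; bytes_emitted=9

Answer: 32 82 C5 70 58 F9 66 E2 BD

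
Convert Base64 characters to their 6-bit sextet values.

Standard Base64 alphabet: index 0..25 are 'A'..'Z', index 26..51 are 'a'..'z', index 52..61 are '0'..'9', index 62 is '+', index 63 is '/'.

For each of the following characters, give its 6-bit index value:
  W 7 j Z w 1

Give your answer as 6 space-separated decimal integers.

'W': A..Z range, ord('W') − ord('A') = 22
'7': 0..9 range, 52 + ord('7') − ord('0') = 59
'j': a..z range, 26 + ord('j') − ord('a') = 35
'Z': A..Z range, ord('Z') − ord('A') = 25
'w': a..z range, 26 + ord('w') − ord('a') = 48
'1': 0..9 range, 52 + ord('1') − ord('0') = 53

Answer: 22 59 35 25 48 53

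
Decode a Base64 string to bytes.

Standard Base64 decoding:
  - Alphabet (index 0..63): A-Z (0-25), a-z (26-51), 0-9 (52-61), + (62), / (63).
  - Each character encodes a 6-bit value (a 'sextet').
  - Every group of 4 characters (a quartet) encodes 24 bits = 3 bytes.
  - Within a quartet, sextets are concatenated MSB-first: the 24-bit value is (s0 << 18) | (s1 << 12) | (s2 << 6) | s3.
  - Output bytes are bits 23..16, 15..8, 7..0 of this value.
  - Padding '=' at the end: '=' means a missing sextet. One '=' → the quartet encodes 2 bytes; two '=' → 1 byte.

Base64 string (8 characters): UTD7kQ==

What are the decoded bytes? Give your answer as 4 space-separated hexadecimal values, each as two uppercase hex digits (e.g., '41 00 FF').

After char 0 ('U'=20): chars_in_quartet=1 acc=0x14 bytes_emitted=0
After char 1 ('T'=19): chars_in_quartet=2 acc=0x513 bytes_emitted=0
After char 2 ('D'=3): chars_in_quartet=3 acc=0x144C3 bytes_emitted=0
After char 3 ('7'=59): chars_in_quartet=4 acc=0x5130FB -> emit 51 30 FB, reset; bytes_emitted=3
After char 4 ('k'=36): chars_in_quartet=1 acc=0x24 bytes_emitted=3
After char 5 ('Q'=16): chars_in_quartet=2 acc=0x910 bytes_emitted=3
Padding '==': partial quartet acc=0x910 -> emit 91; bytes_emitted=4

Answer: 51 30 FB 91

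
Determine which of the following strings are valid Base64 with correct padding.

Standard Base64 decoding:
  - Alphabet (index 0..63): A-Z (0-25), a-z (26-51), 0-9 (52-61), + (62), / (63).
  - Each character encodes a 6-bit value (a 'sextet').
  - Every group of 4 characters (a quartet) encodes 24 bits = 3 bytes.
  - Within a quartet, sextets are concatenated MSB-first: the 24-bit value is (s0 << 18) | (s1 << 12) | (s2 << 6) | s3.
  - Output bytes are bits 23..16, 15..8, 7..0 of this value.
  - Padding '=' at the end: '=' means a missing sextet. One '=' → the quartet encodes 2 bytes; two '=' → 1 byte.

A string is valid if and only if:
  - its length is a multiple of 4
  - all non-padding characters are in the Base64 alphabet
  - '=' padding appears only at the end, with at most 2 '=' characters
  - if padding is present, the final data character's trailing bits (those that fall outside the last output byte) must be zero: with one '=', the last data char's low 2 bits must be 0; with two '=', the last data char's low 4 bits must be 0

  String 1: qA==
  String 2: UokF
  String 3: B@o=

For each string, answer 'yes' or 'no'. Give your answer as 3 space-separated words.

String 1: 'qA==' → valid
String 2: 'UokF' → valid
String 3: 'B@o=' → invalid (bad char(s): ['@'])

Answer: yes yes no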